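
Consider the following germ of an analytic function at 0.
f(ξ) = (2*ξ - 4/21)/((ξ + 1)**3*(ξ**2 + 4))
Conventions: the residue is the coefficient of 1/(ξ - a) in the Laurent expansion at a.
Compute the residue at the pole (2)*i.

The residue is (-233/2625) + (31/2625)*i.

The factor ξ**2 + 4 splits as (ξ - a)(ξ - a') with a = (2)*i, a' = -(2)*i. At the order-1 pole a set g(ξ) = (ξ - a)*f(ξ) = [(2*ξ - 4/21)/(ξ + 1)**3] / (ξ - a').
Simple pole: residue = g(a) at a = (2)*i, which is (-233/2625) + (31/2625)*i.


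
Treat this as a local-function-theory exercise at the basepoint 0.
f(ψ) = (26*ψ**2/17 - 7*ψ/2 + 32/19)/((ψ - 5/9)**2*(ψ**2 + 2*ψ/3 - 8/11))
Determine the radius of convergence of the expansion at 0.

Denominator factor (ψ**2 + 2*ψ/3 - 8/11): discriminant 332/99, real irrational roots -1/3 + (1/33)*sqrt(913) and -1/3 - (1/33)*sqrt(913); poles of order 1, moduli -1/3 + (1/33)*sqrt(913) and 1/3 + (1/33)*sqrt(913).
Denominator factor (ψ - 5/9)^2: pole of order 2 at 5/9, modulus 5/9.
The radius of convergence is the smallest modulus among the singular points: 5/9.

The radius of convergence is 5/9.


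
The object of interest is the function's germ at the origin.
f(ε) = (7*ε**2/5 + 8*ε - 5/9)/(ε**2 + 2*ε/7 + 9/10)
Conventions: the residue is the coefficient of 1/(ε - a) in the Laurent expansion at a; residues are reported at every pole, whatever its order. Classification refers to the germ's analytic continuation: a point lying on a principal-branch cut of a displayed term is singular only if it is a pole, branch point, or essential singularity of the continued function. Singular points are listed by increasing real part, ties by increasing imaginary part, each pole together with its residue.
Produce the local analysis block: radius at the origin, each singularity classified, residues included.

Denominator factor (ε**2 + 2*ε/7 + 9/10): discriminant -862/245, complex-conjugate roots (-1/7) + ((1/70)*sqrt(4310))*i and (-1/7) - ((1/70)*sqrt(4310))*i; poles of order 1, moduli (3/10)*sqrt(10) and (3/10)*sqrt(10).
The radius of convergence is the smallest modulus among the singular points: (3/10)*sqrt(10).
The factor ε**2 + 2*ε/7 + 9/10 splits as (ε - a)(ε - a') with a = (-1/7) - ((1/70)*sqrt(4310))*i, a' = (-1/7) + ((1/70)*sqrt(4310))*i. At the order-1 pole a set g(ε) = (ε - a)*f(ε) = [7*ε**2/5 + 8*ε - 5/9] / (ε - a').
Simple pole: residue = g(a) at a = (-1/7) - ((1/70)*sqrt(4310))*i, which is (19/5) - ((9139/387900)*sqrt(4310))*i.
The factor ε**2 + 2*ε/7 + 9/10 splits as (ε - a)(ε - a') with a = (-1/7) + ((1/70)*sqrt(4310))*i, a' = (-1/7) - ((1/70)*sqrt(4310))*i. At the order-1 pole a set g(ε) = (ε - a)*f(ε) = [7*ε**2/5 + 8*ε - 5/9] / (ε - a').
Simple pole: residue = g(a) at a = (-1/7) + ((1/70)*sqrt(4310))*i, which is (19/5) + ((9139/387900)*sqrt(4310))*i.
List the singular points by increasing real part (a conjugate pair: the negative imaginary part first).

Radius of convergence at 0: (3/10)*sqrt(10).
At (-1/7) - ((1/70)*sqrt(4310))*i: a pole of order 1; residue (19/5) - ((9139/387900)*sqrt(4310))*i.
At (-1/7) + ((1/70)*sqrt(4310))*i: a pole of order 1; residue (19/5) + ((9139/387900)*sqrt(4310))*i.


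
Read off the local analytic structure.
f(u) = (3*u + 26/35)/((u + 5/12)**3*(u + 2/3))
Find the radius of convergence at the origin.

The radius of convergence is 5/12.

Denominator factor (u + 5/12)^3: pole of order 3 at -5/12, modulus 5/12.
Denominator factor (u + 2/3): pole of order 1 at -2/3, modulus 2/3.
The radius of convergence is the smallest modulus among the singular points: 5/12.


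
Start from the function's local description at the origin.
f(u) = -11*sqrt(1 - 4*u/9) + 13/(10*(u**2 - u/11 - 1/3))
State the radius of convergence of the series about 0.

The radius of convergence is -1/22 + (1/66)*sqrt(1461).

Denominator factor (u**2 - u/11 - 1/3): discriminant 487/363, real irrational roots 1/22 + (1/66)*sqrt(1461) and 1/22 - (1/66)*sqrt(1461); poles of order 1, moduli 1/22 + (1/66)*sqrt(1461) and -1/22 + (1/66)*sqrt(1461).
Branch term (-11)*sqrt(1 - u/(9/4)): its argument vanishes at u = 9/4, a square-root branch point, modulus 9/4.
The radius of convergence is the smallest modulus among the singular points: -1/22 + (1/66)*sqrt(1461).


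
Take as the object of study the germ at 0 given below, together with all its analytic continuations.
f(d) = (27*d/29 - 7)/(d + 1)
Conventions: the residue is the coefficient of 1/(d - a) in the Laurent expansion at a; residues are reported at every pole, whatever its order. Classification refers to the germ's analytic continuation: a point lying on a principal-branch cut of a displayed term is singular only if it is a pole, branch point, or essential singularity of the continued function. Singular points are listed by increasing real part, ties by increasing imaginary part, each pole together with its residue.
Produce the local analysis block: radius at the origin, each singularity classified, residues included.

Radius of convergence at 0: 1.
At -1: a pole of order 1; residue -230/29.

Denominator factor (d + 1): pole of order 1 at -1, modulus 1.
The radius of convergence is the smallest modulus among the singular points: 1.
At the order-1 pole -1 set g(d) = (d - (-1))*f(d) = 27*d/29 - 7.
Simple pole: residue = g(a) at a = -1, which is -230/29.


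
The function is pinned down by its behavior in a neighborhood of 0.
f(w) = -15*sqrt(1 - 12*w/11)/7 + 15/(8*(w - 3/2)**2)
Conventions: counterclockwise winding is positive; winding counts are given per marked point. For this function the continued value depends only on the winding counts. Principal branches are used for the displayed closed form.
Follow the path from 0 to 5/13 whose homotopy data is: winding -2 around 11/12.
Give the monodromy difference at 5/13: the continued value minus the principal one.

The rational part is single-valued and drops out of the difference; each branch term changes only by its own monodromy.
(-15/7)*sqrt(1 - w/(11/12)): winding -2 is even, the square root returns to the same sheet, contribution 0.
Summing the contributions at w = 5/13 gives 0.

Continued minus principal equals 0.


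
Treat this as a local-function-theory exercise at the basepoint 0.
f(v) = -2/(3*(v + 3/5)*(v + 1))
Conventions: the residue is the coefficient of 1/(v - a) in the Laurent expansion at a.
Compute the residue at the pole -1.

At the order-1 pole -1 set g(v) = (v - (-1))*f(v) = -2/(3*(v + 3/5)).
Simple pole: residue = g(a) at a = -1, which is 5/3.

The residue is 5/3.


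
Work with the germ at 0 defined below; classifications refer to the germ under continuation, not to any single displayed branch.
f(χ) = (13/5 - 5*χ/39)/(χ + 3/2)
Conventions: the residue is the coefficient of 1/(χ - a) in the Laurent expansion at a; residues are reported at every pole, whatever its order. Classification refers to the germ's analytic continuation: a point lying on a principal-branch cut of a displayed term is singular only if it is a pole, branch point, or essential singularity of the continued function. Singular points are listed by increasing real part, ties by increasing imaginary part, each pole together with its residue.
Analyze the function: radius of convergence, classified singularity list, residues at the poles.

Radius of convergence at 0: 3/2.
At -3/2: a pole of order 1; residue 363/130.

Denominator factor (χ + 3/2): pole of order 1 at -3/2, modulus 3/2.
The radius of convergence is the smallest modulus among the singular points: 3/2.
At the order-1 pole -3/2 set g(χ) = (χ - (-3/2))*f(χ) = 13/5 - 5*χ/39.
Simple pole: residue = g(a) at a = -3/2, which is 363/130.


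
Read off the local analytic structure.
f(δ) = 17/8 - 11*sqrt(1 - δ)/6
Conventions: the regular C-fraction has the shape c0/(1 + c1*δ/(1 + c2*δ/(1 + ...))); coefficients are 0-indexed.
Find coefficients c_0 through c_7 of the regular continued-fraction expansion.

Taylor coefficients (expand at 0): a_0 = 7/24, a_1 = 11/12, a_2 = 11/48, a_3 = 11/96, a_4 = 55/768, a_5 = 77/1536, a_6 = 77/2048, a_7 = 121/4096.
c0 = a_0 = 7/24. Peel one level at a time: if S = 1 + c*δ/S' with S'(0) = 1, then c is the δ-coefficient of S and S' = c*δ/(S - 1).
S_1 = c0/f = 1 + (-22/7)*δ + (891/98)*δ^2 + ...; c1 = -22/7.
S_2 = c1*δ/(S_1 - 1) = 1 + (81/28)*δ + (-1/16)*δ^2 + ...; c2 = 81/28.
S_3 = c2*δ/(S_2 - 1) = 1 + (7/324)*δ + (1183/104976)*δ^2 + ...; c3 = 7/324.
S_4 = c3*δ/(S_3 - 1) = 1 + (-169/324)*δ + (-1/16)*δ^2 + ...; c4 = -169/324.
S_5 = c4*δ/(S_4 - 1) = 1 + (-81/676)*δ + (-20817/456976)*δ^2 + ...; c5 = -81/676.
S_6 = c5*δ/(S_5 - 1) = 1 + (-257/676)*δ + (-1/16)*δ^2 + ...; c6 = -257/676.
S_7 = c6*δ/(S_6 - 1) = 1 + (-169/1028)*δ + ...; c7 = -169/1028.

The regular C-fraction coefficients are [7/24, -22/7, 81/28, 7/324, -169/324, -81/676, -257/676, -169/1028].


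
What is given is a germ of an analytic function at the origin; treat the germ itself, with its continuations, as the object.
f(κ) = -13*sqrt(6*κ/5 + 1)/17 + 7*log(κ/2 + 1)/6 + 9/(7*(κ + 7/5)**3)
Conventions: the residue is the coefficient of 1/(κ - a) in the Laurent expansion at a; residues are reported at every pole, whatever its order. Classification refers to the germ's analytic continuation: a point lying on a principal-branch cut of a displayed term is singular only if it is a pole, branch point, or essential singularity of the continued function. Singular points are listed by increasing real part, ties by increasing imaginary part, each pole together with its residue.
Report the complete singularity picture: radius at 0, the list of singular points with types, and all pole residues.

Denominator factor (κ + 7/5)^3: pole of order 3 at -7/5, modulus 7/5.
Branch term (7/6)*log(1 - κ/(-2)): its argument vanishes at κ = -2, a logarithmic branch point, modulus 2.
Branch term (-13/17)*sqrt(1 - κ/(-5/6)): its argument vanishes at κ = -5/6, a square-root branch point, modulus 5/6.
The radius of convergence is the smallest modulus among the singular points: 5/6.
The branch terms are analytic at -7/5 and contribute nothing to the residue; only the rational part matters.
At the order-3 pole -7/5 set g(κ) = (κ - (-7/5))^3*(rational part) = 9/7.
Order-3 pole: residue = g''(a)/2; g''(-7/5) = 0, so the residue is 0.
List the singular points by increasing real part (a conjugate pair: the negative imaginary part first).

Radius of convergence at 0: 5/6.
At -2: a logarithmic branch point.
At -7/5: a pole of order 3; residue 0.
At -5/6: an algebraic (square-root) branch point.


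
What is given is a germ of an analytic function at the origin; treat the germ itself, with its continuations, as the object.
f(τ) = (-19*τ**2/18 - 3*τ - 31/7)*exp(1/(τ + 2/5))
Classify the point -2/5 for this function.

The point is an essential singularity.

The exponent 1/(τ - (-2/5)) has a pole at -2/5, so exp(1/(τ - (-2/5))) takes every nonzero value near it: an essential singularity (not a pole of any order).


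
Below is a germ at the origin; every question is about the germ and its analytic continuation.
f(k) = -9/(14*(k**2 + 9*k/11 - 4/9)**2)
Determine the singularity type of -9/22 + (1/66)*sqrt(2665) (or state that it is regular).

The denominator factor k**2 + 9*k/11 - 4/9 vanishes at -9/22 + (1/66)*sqrt(2665) and appears to the power 2; the numerator there equals -9/14, nonzero, and no other factor vanishes.
Hence a pole whose order is the multiplicity, 2.

The point is a pole of order 2.


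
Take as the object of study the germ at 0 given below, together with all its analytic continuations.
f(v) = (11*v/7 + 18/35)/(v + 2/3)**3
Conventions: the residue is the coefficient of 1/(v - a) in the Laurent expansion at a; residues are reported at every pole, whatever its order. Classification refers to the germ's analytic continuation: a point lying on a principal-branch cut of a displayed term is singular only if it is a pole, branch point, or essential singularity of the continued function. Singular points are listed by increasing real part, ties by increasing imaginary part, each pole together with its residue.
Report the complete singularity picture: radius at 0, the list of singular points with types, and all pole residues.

Radius of convergence at 0: 2/3.
At -2/3: a pole of order 3; residue 0.

Denominator factor (v + 2/3)^3: pole of order 3 at -2/3, modulus 2/3.
The radius of convergence is the smallest modulus among the singular points: 2/3.
At the order-3 pole -2/3 set g(v) = (v - (-2/3))^3*f(v) = 11*v/7 + 18/35.
Order-3 pole: residue = g''(a)/2; g''(-2/3) = 0, so the residue is 0.


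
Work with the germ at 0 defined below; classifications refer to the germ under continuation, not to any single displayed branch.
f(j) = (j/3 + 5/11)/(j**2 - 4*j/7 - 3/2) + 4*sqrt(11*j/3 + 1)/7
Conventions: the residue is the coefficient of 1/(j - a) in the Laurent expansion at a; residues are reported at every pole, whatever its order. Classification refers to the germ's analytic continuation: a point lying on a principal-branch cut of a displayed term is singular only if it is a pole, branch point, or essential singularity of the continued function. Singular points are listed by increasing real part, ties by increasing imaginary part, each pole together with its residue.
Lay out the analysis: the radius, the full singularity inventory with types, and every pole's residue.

Denominator factor (j**2 - 4*j/7 - 3/2): discriminant 310/49, real irrational roots 2/7 + (1/14)*sqrt(310) and 2/7 - (1/14)*sqrt(310); poles of order 1, moduli 2/7 + (1/14)*sqrt(310) and -2/7 + (1/14)*sqrt(310).
Branch term (4/7)*sqrt(1 - j/(-3/11)): its argument vanishes at j = -3/11, a square-root branch point, modulus 3/11.
The radius of convergence is the smallest modulus among the singular points: 3/11.
The branch term is analytic at 2/7 - (1/14)*sqrt(310) and contributes nothing to the residue; only the rational part matters.
The factor j**2 - 4*j/7 - 3/2 splits as (j - a)(j - a') with a = 2/7 - (1/14)*sqrt(310), a' = 2/7 + (1/14)*sqrt(310). At the order-1 pole a set g(j) = (j - a)*(rational part) = [j/3 + 5/11] / (j - a').
Simple pole: residue = g(a) at a = 2/7 - (1/14)*sqrt(310), which is 1/6 - (127/10230)*sqrt(310).
The branch term is analytic at 2/7 + (1/14)*sqrt(310) and contributes nothing to the residue; only the rational part matters.
The factor j**2 - 4*j/7 - 3/2 splits as (j - a)(j - a') with a = 2/7 + (1/14)*sqrt(310), a' = 2/7 - (1/14)*sqrt(310). At the order-1 pole a set g(j) = (j - a)*(rational part) = [j/3 + 5/11] / (j - a').
Simple pole: residue = g(a) at a = 2/7 + (1/14)*sqrt(310), which is 1/6 + (127/10230)*sqrt(310).
List the singular points by increasing real part (a conjugate pair: the negative imaginary part first).

Radius of convergence at 0: 3/11.
At 2/7 - (1/14)*sqrt(310): a pole of order 1; residue 1/6 - (127/10230)*sqrt(310).
At -3/11: an algebraic (square-root) branch point.
At 2/7 + (1/14)*sqrt(310): a pole of order 1; residue 1/6 + (127/10230)*sqrt(310).


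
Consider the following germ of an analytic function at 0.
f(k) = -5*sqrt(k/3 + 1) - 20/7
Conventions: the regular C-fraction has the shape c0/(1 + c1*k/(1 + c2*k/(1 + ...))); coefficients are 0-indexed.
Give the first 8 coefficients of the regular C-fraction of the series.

Taylor coefficients (expand at 0): a_0 = -55/7, a_1 = -5/6, a_2 = 5/72, a_3 = -5/432, a_4 = 25/10368, a_5 = -35/62208, a_6 = 35/248832, a_7 = -55/1492992.
c0 = a_0 = -55/7. Peel one level at a time: if S = 1 + c*k/S' with S'(0) = 1, then c is the k-coefficient of S and S' = c*k/(S - 1).
S_1 = c0/f = 1 + (-7/66)*k + (175/8712)*k^2 + ...; c1 = -7/66.
S_2 = c1*k/(S_1 - 1) = 1 + (25/132)*k + (-1/144)*k^2 + ...; c2 = 25/132.
S_3 = c2*k/(S_2 - 1) = 1 + (11/300)*k + (-143/30000)*k^2 + ...; c3 = 11/300.
S_4 = c3*k/(S_3 - 1) = 1 + (13/100)*k + (-1/144)*k^2 + ...; c4 = 13/100.
S_5 = c4*k/(S_4 - 1) = 1 + (25/468)*k + (-1325/219024)*k^2 + ...; c5 = 25/468.
S_6 = c5*k/(S_5 - 1) = 1 + (53/468)*k + (-1/144)*k^2 + ...; c6 = 53/468.
S_7 = c6*k/(S_6 - 1) = 1 + (13/212)*k + ...; c7 = 13/212.

The regular C-fraction coefficients are [-55/7, -7/66, 25/132, 11/300, 13/100, 25/468, 53/468, 13/212].


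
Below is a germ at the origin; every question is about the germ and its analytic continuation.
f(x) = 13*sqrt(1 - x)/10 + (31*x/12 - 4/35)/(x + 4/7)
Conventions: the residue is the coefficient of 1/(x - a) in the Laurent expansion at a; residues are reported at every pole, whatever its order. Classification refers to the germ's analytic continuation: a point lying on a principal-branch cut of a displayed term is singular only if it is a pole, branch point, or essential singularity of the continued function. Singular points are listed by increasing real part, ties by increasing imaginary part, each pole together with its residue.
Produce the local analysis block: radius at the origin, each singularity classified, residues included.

Radius of convergence at 0: 4/7.
At -4/7: a pole of order 1; residue -167/105.
At 1: an algebraic (square-root) branch point.

Denominator factor (x + 4/7): pole of order 1 at -4/7, modulus 4/7.
Branch term (13/10)*sqrt(1 - x/(1)): its argument vanishes at x = 1, a square-root branch point, modulus 1.
The radius of convergence is the smallest modulus among the singular points: 4/7.
The branch term is analytic at -4/7 and contributes nothing to the residue; only the rational part matters.
At the order-1 pole -4/7 set g(x) = (x - (-4/7))*(rational part) = 31*x/12 - 4/35.
Simple pole: residue = g(a) at a = -4/7, which is -167/105.
List the singular points by increasing real part (a conjugate pair: the negative imaginary part first).


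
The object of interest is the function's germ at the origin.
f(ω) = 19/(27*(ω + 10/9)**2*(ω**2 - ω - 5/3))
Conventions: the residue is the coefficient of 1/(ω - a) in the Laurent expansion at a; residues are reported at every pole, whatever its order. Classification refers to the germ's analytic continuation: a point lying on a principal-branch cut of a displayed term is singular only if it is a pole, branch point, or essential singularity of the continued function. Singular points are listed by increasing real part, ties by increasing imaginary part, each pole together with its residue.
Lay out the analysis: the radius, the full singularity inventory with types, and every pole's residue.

Radius of convergence at 0: -1/2 + (1/6)*sqrt(69).
At -10/9: a pole of order 2; residue 14877/3025.
At 1/2 - (1/6)*sqrt(69): a pole of order 1; residue -14877/6050 - (41667/139150)*sqrt(69).
At 1/2 + (1/6)*sqrt(69): a pole of order 1; residue -14877/6050 + (41667/139150)*sqrt(69).


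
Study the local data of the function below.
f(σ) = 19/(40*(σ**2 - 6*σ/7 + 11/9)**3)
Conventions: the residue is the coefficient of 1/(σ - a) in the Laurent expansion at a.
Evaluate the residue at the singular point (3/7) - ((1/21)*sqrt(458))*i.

The factor σ**2 - 6*σ/7 + 11/9 splits as (σ - a)(σ - a') with a = (3/7) - ((1/21)*sqrt(458))*i, a' = (3/7) + ((1/21)*sqrt(458))*i. At the order-3 pole a set g(σ) = (σ - a)^3*f(σ) = [19/40] / (σ - a')^3.
Order-3 pole: residue = g''(a)/2; g''((3/7) - ((1/21)*sqrt(458))*i) = ((232793757/30743011840)*sqrt(458))*i, so the residue is ((232793757/61486023680)*sqrt(458))*i.

The residue is ((232793757/61486023680)*sqrt(458))*i.


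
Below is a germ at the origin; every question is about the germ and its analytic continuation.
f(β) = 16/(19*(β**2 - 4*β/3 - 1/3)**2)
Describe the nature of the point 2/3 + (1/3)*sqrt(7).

The point is a pole of order 2.

The denominator factor β**2 - 4*β/3 - 1/3 vanishes at 2/3 + (1/3)*sqrt(7) and appears to the power 2; the numerator there equals 16/19, nonzero, and no other factor vanishes.
Hence a pole whose order is the multiplicity, 2.


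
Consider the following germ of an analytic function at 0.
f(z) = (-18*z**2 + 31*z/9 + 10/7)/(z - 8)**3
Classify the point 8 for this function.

The denominator factor z - 8 vanishes at 8 and appears to the power 3; the numerator there equals -70750/63, nonzero, and no other factor vanishes.
Hence a pole whose order is the multiplicity, 3.

The point is a pole of order 3.


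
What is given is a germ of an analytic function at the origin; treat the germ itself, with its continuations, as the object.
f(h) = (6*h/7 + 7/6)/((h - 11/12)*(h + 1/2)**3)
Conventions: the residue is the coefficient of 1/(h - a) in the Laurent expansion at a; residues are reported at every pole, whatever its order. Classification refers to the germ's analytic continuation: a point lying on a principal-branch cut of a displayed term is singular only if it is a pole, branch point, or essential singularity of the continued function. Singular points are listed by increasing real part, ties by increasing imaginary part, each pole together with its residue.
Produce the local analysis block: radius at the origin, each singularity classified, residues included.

Denominator factor (h - 11/12): pole of order 1 at 11/12, modulus 11/12.
Denominator factor (h + 1/2)^3: pole of order 3 at -1/2, modulus 1/2.
The radius of convergence is the smallest modulus among the singular points: 1/2.
At the order-3 pole -1/2 set g(h) = (h - (-1/2))^3*f(h) = (6*h/7 + 7/6)/(h - 11/12).
Order-3 pole: residue = g''(a)/2; g''(-1/2) = -47232/34391, so the residue is -23616/34391.
At the order-1 pole 11/12 set g(h) = (h - (11/12))*f(h) = (6*h/7 + 7/6)/(h + 1/2)**3.
Simple pole: residue = g(a) at a = 11/12, which is 23616/34391.
List the singular points by increasing real part (a conjugate pair: the negative imaginary part first).

Radius of convergence at 0: 1/2.
At -1/2: a pole of order 3; residue -23616/34391.
At 11/12: a pole of order 1; residue 23616/34391.


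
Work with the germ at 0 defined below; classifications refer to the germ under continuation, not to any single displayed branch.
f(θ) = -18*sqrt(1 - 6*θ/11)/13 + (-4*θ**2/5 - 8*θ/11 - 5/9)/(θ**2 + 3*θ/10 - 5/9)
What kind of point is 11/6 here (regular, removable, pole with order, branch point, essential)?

The point is an algebraic (square-root) branch point.

The term (-18/13)*sqrt(1 - θ/(11/6)) has argument 1 - 11/6/(11/6) = 0 at 11/6: a square-root (algebraic, two-sheeted) branch point; the remaining terms are analytic or single-valued there.


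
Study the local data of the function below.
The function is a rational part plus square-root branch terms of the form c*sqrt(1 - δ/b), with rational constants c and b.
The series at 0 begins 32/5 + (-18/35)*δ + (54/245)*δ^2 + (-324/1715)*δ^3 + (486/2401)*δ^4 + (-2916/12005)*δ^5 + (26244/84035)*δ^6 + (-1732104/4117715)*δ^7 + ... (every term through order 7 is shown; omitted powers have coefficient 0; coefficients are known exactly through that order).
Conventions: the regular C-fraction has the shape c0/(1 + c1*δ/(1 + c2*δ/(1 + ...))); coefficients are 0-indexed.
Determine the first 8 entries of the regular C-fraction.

The regular C-fraction coefficients are [32/5, 9/112, 39/112, 48/91, 30/91, 39/70, 3/10, 30/49].

Taylor coefficients (read off): a_0 = 32/5, a_1 = -18/35, a_2 = 54/245, a_3 = -324/1715, a_4 = 486/2401, a_5 = -2916/12005, a_6 = 26244/84035, a_7 = -1732104/4117715.
c0 = a_0 = 32/5. Peel one level at a time: if S = 1 + c*δ/S' with S'(0) = 1, then c is the δ-coefficient of S and S' = c*δ/(S - 1).
S_1 = c0/f = 1 + (9/112)*δ + (-351/12544)*δ^2 + ...; c1 = 9/112.
S_2 = c1*δ/(S_1 - 1) = 1 + (39/112)*δ + (-9/49)*δ^2 + ...; c2 = 39/112.
S_3 = c2*δ/(S_2 - 1) = 1 + (48/91)*δ + (-1440/8281)*δ^2 + ...; c3 = 48/91.
S_4 = c3*δ/(S_3 - 1) = 1 + (30/91)*δ + (-9/49)*δ^2 + ...; c4 = 30/91.
S_5 = c4*δ/(S_4 - 1) = 1 + (39/70)*δ + (-117/700)*δ^2 + ...; c5 = 39/70.
S_6 = c5*δ/(S_5 - 1) = 1 + (3/10)*δ + (-9/49)*δ^2 + ...; c6 = 3/10.
S_7 = c6*δ/(S_6 - 1) = 1 + (30/49)*δ + ...; c7 = 30/49.


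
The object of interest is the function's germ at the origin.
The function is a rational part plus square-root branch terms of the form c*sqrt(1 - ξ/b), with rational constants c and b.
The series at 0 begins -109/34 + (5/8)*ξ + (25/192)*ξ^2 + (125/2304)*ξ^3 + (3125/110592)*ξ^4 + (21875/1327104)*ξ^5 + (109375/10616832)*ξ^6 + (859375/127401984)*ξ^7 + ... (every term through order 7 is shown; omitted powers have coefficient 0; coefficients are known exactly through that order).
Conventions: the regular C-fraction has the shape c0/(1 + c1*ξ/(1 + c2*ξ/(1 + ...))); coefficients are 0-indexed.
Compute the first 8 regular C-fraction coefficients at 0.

Taylor coefficients (read off): a_0 = -109/34, a_1 = 5/8, a_2 = 25/192, a_3 = 125/2304, a_4 = 3125/110592, a_5 = 21875/1327104, a_6 = 109375/10616832, a_7 = 859375/127401984.
c0 = a_0 = -109/34. Peel one level at a time: if S = 1 + c*ξ/S' with S'(0) = 1, then c is the ξ-coefficient of S and S' = c*ξ/(S - 1).
S_1 = c0/f = 1 + (85/436)*ξ + (89675/1140576)*ξ^2 + ...; c1 = 85/436.
S_2 = c1*ξ/(S_1 - 1) = 1 + (-1055/2616)*ξ + (-25/576)*ξ^2 + ...; c2 = -1055/2616.
S_3 = c2*ξ/(S_2 - 1) = 1 + (-545/5064)*ξ + (-852925/25644096)*ξ^2 + ...; c3 = -545/5064.
S_4 = c3*ξ/(S_3 - 1) = 1 + (-1565/5064)*ξ + (-25/576)*ξ^2 + ...; c4 = -1565/5064.
S_5 = c4*ξ/(S_4 - 1) = 1 + (-1055/7512)*ξ + (-2189125/56430144)*ξ^2 + ...; c5 = -1055/7512.
S_6 = c5*ξ/(S_5 - 1) = 1 + (-2075/7512)*ξ + (-25/576)*ξ^2 + ...; c6 = -2075/7512.
S_7 = c6*ξ/(S_6 - 1) = 1 + (-313/1992)*ξ + ...; c7 = -313/1992.

The regular C-fraction coefficients are [-109/34, 85/436, -1055/2616, -545/5064, -1565/5064, -1055/7512, -2075/7512, -313/1992].


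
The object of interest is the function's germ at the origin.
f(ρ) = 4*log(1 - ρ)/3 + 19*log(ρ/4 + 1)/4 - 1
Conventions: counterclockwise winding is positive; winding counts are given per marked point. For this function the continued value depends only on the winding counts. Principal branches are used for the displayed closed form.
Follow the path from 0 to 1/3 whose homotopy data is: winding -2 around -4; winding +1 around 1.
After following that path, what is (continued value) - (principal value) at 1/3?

The rational part is single-valued and drops out of the difference; each branch term changes only by its own monodromy.
(4/3)*log(1 - ρ/(1)): each positive loop around 1 adds 2*pi*i to the log, so winding +1 contributes (4/3)*(1)*2*pi*i = (8/3)*pi*i.
(19/4)*log(1 - ρ/(-4)): each positive loop around -4 adds 2*pi*i to the log, so winding -2 contributes (19/4)*(-2)*2*pi*i = -(19)*pi*i.
Summing the contributions at ρ = 1/3 gives -(49/3)*pi*i.

Continued minus principal equals -(49/3)*pi*i.


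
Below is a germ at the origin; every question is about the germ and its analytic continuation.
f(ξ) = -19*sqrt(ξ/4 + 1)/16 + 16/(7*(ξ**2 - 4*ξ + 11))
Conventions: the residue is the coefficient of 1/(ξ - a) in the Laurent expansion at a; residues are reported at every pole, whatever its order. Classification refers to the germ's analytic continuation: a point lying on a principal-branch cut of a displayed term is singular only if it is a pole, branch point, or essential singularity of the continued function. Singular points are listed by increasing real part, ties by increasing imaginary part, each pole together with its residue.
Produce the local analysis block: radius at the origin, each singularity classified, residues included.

Radius of convergence at 0: sqrt(11).
At -4: an algebraic (square-root) branch point.
At (2) - (sqrt(7))*i: a pole of order 1; residue ((8/49)*sqrt(7))*i.
At (2) + (sqrt(7))*i: a pole of order 1; residue -((8/49)*sqrt(7))*i.

Denominator factor (ξ**2 - 4*ξ + 11): discriminant -28, complex-conjugate roots (2) + (sqrt(7))*i and (2) - (sqrt(7))*i; poles of order 1, moduli sqrt(11) and sqrt(11).
Branch term (-19/16)*sqrt(1 - ξ/(-4)): its argument vanishes at ξ = -4, a square-root branch point, modulus 4.
The radius of convergence is the smallest modulus among the singular points: sqrt(11).
The branch term is analytic at (2) - (sqrt(7))*i and contributes nothing to the residue; only the rational part matters.
The factor ξ**2 - 4*ξ + 11 splits as (ξ - a)(ξ - a') with a = (2) - (sqrt(7))*i, a' = (2) + (sqrt(7))*i. At the order-1 pole a set g(ξ) = (ξ - a)*(rational part) = [16/7] / (ξ - a').
Simple pole: residue = g(a) at a = (2) - (sqrt(7))*i, which is ((8/49)*sqrt(7))*i.
The branch term is analytic at (2) + (sqrt(7))*i and contributes nothing to the residue; only the rational part matters.
The factor ξ**2 - 4*ξ + 11 splits as (ξ - a)(ξ - a') with a = (2) + (sqrt(7))*i, a' = (2) - (sqrt(7))*i. At the order-1 pole a set g(ξ) = (ξ - a)*(rational part) = [16/7] / (ξ - a').
Simple pole: residue = g(a) at a = (2) + (sqrt(7))*i, which is -((8/49)*sqrt(7))*i.
List the singular points by increasing real part (a conjugate pair: the negative imaginary part first).


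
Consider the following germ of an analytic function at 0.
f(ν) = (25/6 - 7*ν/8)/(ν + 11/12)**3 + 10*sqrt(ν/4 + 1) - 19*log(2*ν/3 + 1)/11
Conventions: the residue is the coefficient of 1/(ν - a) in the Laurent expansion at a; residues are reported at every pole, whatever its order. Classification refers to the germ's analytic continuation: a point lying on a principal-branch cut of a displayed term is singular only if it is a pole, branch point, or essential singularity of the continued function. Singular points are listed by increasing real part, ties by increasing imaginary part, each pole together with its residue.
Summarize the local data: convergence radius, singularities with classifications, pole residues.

Radius of convergence at 0: 11/12.
At -4: an algebraic (square-root) branch point.
At -3/2: a logarithmic branch point.
At -11/12: a pole of order 3; residue 0.

Denominator factor (ν + 11/12)^3: pole of order 3 at -11/12, modulus 11/12.
Branch term (-19/11)*log(1 - ν/(-3/2)): its argument vanishes at ν = -3/2, a logarithmic branch point, modulus 3/2.
Branch term (10)*sqrt(1 - ν/(-4)): its argument vanishes at ν = -4, a square-root branch point, modulus 4.
The radius of convergence is the smallest modulus among the singular points: 11/12.
The branch terms are analytic at -11/12 and contribute nothing to the residue; only the rational part matters.
At the order-3 pole -11/12 set g(ν) = (ν - (-11/12))^3*(rational part) = 25/6 - 7*ν/8.
Order-3 pole: residue = g''(a)/2; g''(-11/12) = 0, so the residue is 0.
List the singular points by increasing real part (a conjugate pair: the negative imaginary part first).


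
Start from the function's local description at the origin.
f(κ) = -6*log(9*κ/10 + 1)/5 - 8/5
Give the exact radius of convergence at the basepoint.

Branch term (-6/5)*log(1 - κ/(-10/9)): its argument vanishes at κ = -10/9, a logarithmic branch point, modulus 10/9.
The radius of convergence is the smallest modulus among the singular points: 10/9.

The radius of convergence is 10/9.


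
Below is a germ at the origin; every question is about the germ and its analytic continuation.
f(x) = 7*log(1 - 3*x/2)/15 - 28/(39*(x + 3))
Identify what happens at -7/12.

Denominator factors: x + 3 = 29/12 at x = -7/12 — none vanishes.
Branch term log(1 - x/(2/3)): argument at -7/12 is 15/8, nonzero, so -7/12 is not its branch point (a point on a principal cut is still regular for the continued germ).
So the germ continues analytically to -7/12.

The point is a regular point.


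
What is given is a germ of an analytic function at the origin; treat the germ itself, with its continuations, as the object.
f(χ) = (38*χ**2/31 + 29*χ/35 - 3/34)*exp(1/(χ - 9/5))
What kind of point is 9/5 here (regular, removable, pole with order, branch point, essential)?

The exponent 1/(χ - (9/5)) has a pole at 9/5, so exp(1/(χ - (9/5))) takes every nonzero value near it: an essential singularity (not a pole of any order).

The point is an essential singularity.


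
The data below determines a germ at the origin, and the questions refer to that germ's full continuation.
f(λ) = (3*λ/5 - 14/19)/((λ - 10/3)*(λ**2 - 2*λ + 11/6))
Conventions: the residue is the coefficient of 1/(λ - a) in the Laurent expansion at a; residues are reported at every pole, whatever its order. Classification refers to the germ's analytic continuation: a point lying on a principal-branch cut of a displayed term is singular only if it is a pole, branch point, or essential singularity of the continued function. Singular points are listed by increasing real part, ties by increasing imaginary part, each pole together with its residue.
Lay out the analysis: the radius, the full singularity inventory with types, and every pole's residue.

Radius of convergence at 0: (1/6)*sqrt(66).
At (1) - ((1/6)*sqrt(30))*i: a pole of order 1; residue (-216/2147) + ((1401/107350)*sqrt(30))*i.
At (1) + ((1/6)*sqrt(30))*i: a pole of order 1; residue (-216/2147) - ((1401/107350)*sqrt(30))*i.
At 10/3: a pole of order 1; residue 432/2147.


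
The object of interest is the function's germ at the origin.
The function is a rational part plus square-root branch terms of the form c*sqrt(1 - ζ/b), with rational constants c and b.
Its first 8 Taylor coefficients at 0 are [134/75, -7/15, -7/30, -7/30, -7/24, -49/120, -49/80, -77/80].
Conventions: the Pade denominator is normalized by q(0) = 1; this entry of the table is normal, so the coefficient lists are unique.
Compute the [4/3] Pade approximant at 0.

The Pade approximant has numerator coefficients [134/75, -437/75, 169/30, -239/150, 7/120]; denominator coefficients [1, -3, 5/2, -1/2].

Taylor coefficients needed (read off): a_0 = 134/75, a_1 = -7/15, a_2 = -7/30, a_3 = -7/30, a_4 = -7/24, a_5 = -49/120, a_6 = -49/80, a_7 = -77/80.
Write the denominator as Q(ζ) = 1 + q1*ζ + q2*ζ^2 + q3*ζ^3. Requiring Q*f - P = O(ζ^8) with deg P <= 4 kills the coefficients of ζ^5..ζ^7 in Q*f:
  ζ^5: a_5 + q1*a_4 + q2*a_3 + q3*a_2 = 0, i.e. -49/120 + (-7/24)*q1 + (-7/30)*q2 + (-7/30)*q3 = 0.
  ζ^6: a_6 + q1*a_5 + q2*a_4 + q3*a_3 = 0, i.e. -49/80 + (-49/120)*q1 + (-7/24)*q2 + (-7/30)*q3 = 0.
  ζ^7: a_7 + q1*a_6 + q2*a_5 + q3*a_4 = 0, i.e. -77/80 + (-49/80)*q1 + (-49/120)*q2 + (-7/24)*q3 = 0.
Solving this linear system: q1 = -3, q2 = 5/2, q3 = -1/2.
The numerator is Q*f truncated at degree 4: P0 = a_0 = 134/75; P1 = a_1 + q1*a_0 = -437/75; P2 = a_2 + q1*a_1 + q2*a_0 = 169/30; P3 = a_3 + q1*a_2 + q2*a_1 + q3*a_0 = -239/150; P4 = a_4 + q1*a_3 + q2*a_2 + q3*a_1 = 7/120.


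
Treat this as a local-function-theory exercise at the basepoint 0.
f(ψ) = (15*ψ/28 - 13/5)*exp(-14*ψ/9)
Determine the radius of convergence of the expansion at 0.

The radius of convergence is infinite.

The factor exp(-14*ψ/9) is entire and contributes no finite singular point.
The polynomial part has no poles.
No finite singular points: the Taylor series at 0 converges everywhere.


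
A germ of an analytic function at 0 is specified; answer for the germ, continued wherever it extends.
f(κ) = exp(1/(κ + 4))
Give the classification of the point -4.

The exponent 1/(κ - (-4)) has a pole at -4, so exp(1/(κ - (-4))) takes every nonzero value near it: an essential singularity (not a pole of any order).

The point is an essential singularity.


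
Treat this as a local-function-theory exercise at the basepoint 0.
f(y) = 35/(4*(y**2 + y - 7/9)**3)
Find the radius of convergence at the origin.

The radius of convergence is -1/2 + (1/6)*sqrt(37).

Denominator factor (y**2 + y - 7/9)^3: discriminant 37/9, real irrational roots -1/2 + (1/6)*sqrt(37) and -1/2 - (1/6)*sqrt(37); poles of order 3, moduli -1/2 + (1/6)*sqrt(37) and 1/2 + (1/6)*sqrt(37).
The radius of convergence is the smallest modulus among the singular points: -1/2 + (1/6)*sqrt(37).


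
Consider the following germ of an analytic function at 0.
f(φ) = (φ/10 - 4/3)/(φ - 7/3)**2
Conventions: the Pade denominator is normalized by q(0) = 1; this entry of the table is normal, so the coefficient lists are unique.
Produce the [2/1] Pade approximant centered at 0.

Taylor coefficients needed (expand at 0): a_0 = -12/49, a_1 = -657/3430, a_2 = -1431/12005, a_3 = -11259/168070.
Write the denominator as Q(φ) = 1 + q1*φ. Requiring Q*f - P = O(φ^4) with deg P <= 2 kills the coefficients of φ^3..φ^3 in Q*f:
  φ^3: a_3 + q1*a_2 = 0, i.e. -11259/168070 + (-1431/12005)*q1 = 0.
Solving this linear system: q1 = -417/742.
The numerator is Q*f truncated at degree 2: P0 = a_0 = -12/49; P1 = a_1 + q1*a_0 = -9801/181790; P2 = a_2 + q1*a_1 = -29403/2545060.

The Pade approximant has numerator coefficients [-12/49, -9801/181790, -29403/2545060]; denominator coefficients [1, -417/742].


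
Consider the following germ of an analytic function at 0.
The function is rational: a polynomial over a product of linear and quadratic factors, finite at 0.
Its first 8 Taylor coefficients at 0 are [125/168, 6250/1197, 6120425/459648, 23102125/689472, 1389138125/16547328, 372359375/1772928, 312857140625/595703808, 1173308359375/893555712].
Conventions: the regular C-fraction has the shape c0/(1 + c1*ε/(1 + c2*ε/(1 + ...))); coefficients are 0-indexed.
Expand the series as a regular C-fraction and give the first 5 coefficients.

The regular C-fraction coefficients are [125/168, -400/57, 2716159/608000, -1676060699/86917088000, -2074800/2716159].


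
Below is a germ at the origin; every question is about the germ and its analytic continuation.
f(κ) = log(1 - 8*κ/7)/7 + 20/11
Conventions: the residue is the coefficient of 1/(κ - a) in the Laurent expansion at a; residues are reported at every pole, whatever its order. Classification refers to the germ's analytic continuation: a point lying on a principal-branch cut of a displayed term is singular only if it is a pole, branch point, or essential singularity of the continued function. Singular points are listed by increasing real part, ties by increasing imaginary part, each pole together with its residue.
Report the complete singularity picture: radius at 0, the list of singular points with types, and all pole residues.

Branch term (1/7)*log(1 - κ/(7/8)): its argument vanishes at κ = 7/8, a logarithmic branch point, modulus 7/8.
The radius of convergence is the smallest modulus among the singular points: 7/8.

Radius of convergence at 0: 7/8.
At 7/8: a logarithmic branch point.


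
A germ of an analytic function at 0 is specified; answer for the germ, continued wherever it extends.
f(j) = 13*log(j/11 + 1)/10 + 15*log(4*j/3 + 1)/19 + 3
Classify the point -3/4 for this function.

The term (15/19)*log(1 - j/(-3/4)) has argument 1 - -3/4/(-3/4) = 0 at -3/4: a logarithmic (infinitely-sheeted) branch point; the remaining terms are analytic or single-valued there.

The point is a logarithmic branch point.


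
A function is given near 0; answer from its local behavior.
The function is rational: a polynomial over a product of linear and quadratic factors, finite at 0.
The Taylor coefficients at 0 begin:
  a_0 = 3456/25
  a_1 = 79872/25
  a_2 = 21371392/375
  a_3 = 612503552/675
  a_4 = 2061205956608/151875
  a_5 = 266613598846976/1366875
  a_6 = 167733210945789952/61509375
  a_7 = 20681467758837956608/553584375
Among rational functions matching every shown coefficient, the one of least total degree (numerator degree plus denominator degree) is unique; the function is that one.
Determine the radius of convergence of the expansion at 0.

The radius of convergence is 1/12.


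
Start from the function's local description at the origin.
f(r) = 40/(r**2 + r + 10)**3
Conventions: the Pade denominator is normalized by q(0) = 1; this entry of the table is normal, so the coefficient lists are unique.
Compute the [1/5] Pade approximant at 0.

Taylor coefficients needed (expand at 0): a_0 = 1/25, a_1 = -3/250, a_2 = -6/625, a_3 = 11/2500, a_4 = 63/50000, a_5 = -2421/2500000, a_6 = -1011/12500000.
Write the denominator as Q(r) = 1 + q1*r + q2*r^2 + q3*r^3 + q4*r^4 + q5*r^5. Requiring Q*f - P = O(r^7) with deg P <= 1 kills the coefficients of r^2..r^6 in Q*f:
  r^2: a_2 + q1*a_1 + q2*a_0 = 0, i.e. -6/625 + (-3/250)*q1 + (1/25)*q2 = 0.
  r^3: a_3 + q1*a_2 + q2*a_1 + q3*a_0 = 0, i.e. 11/2500 + (-6/625)*q1 + (-3/250)*q2 + (1/25)*q3 = 0.
  r^4: a_4 + q1*a_3 + q2*a_2 + q3*a_1 + q4*a_0 = 0, i.e. 63/50000 + (11/2500)*q1 + (-6/625)*q2 + (-3/250)*q3 + (1/25)*q4 = 0.
  r^5: a_5 + q1*a_4 + q2*a_3 + q3*a_2 + q4*a_1 + q5*a_0 = 0, i.e. -2421/2500000 + (63/50000)*q1 + (11/2500)*q2 + (-6/625)*q3 + (-3/250)*q4 + (1/25)*q5 = 0.
  r^6: a_6 + q1*a_5 + q2*a_4 + q3*a_3 + q4*a_2 + q5*a_1 = 0, i.e. -1011/12500000 + (-2421/2500000)*q1 + (63/50000)*q2 + (11/2500)*q3 + (-6/625)*q4 + (-3/250)*q5 = 0.
Solving this linear system: q1 = -1/30, q2 = 23/100, q3 = -49/1000, q4 = 19/1500, q5 = -1/125.
The numerator is Q*f truncated at degree 1: P0 = a_0 = 1/25; P1 = a_1 + q1*a_0 = -1/75.

The Pade approximant has numerator coefficients [1/25, -1/75]; denominator coefficients [1, -1/30, 23/100, -49/1000, 19/1500, -1/125].
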